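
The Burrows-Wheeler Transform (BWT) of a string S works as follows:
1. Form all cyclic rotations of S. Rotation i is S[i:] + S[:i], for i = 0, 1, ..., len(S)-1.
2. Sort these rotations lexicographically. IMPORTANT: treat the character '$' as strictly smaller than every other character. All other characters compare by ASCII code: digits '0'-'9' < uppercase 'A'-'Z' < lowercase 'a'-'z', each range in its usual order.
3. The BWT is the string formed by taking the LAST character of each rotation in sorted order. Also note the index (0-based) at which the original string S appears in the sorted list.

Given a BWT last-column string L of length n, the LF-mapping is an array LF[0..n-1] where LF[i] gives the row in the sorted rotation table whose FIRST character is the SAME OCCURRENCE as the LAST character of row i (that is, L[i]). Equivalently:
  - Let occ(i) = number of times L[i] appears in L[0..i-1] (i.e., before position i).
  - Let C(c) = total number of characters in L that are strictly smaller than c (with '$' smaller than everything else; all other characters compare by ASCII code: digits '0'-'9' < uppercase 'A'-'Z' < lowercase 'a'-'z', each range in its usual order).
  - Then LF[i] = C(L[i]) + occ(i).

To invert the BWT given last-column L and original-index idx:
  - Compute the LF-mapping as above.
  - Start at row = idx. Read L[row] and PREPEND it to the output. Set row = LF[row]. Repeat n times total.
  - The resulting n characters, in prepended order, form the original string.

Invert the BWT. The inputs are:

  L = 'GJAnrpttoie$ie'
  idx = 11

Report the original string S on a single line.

Answer: repetitionJAG$

Derivation:
LF mapping: 2 3 1 8 11 10 12 13 9 6 4 0 7 5
Walk LF starting at row 11, prepending L[row]:
  step 1: row=11, L[11]='$', prepend. Next row=LF[11]=0
  step 2: row=0, L[0]='G', prepend. Next row=LF[0]=2
  step 3: row=2, L[2]='A', prepend. Next row=LF[2]=1
  step 4: row=1, L[1]='J', prepend. Next row=LF[1]=3
  step 5: row=3, L[3]='n', prepend. Next row=LF[3]=8
  step 6: row=8, L[8]='o', prepend. Next row=LF[8]=9
  step 7: row=9, L[9]='i', prepend. Next row=LF[9]=6
  step 8: row=6, L[6]='t', prepend. Next row=LF[6]=12
  step 9: row=12, L[12]='i', prepend. Next row=LF[12]=7
  step 10: row=7, L[7]='t', prepend. Next row=LF[7]=13
  step 11: row=13, L[13]='e', prepend. Next row=LF[13]=5
  step 12: row=5, L[5]='p', prepend. Next row=LF[5]=10
  step 13: row=10, L[10]='e', prepend. Next row=LF[10]=4
  step 14: row=4, L[4]='r', prepend. Next row=LF[4]=11
Reversed output: repetitionJAG$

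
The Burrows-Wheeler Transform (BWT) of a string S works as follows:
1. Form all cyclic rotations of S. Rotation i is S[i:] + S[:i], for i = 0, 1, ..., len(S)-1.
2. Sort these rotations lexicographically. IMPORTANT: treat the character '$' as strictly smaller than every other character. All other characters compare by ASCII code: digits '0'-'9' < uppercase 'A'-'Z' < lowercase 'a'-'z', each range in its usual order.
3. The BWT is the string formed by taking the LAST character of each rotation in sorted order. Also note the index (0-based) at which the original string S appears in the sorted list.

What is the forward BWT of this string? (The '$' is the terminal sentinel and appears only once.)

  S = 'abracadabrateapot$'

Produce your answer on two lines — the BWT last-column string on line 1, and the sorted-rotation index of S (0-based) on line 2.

Answer: t$drceraaaatpabboa
1

Derivation:
All 18 rotations (rotation i = S[i:]+S[:i]):
  rot[0] = abracadabrateapot$
  rot[1] = bracadabrateapot$a
  rot[2] = racadabrateapot$ab
  rot[3] = acadabrateapot$abr
  rot[4] = cadabrateapot$abra
  rot[5] = adabrateapot$abrac
  rot[6] = dabrateapot$abraca
  rot[7] = abrateapot$abracad
  rot[8] = brateapot$abracada
  rot[9] = rateapot$abracadab
  rot[10] = ateapot$abracadabr
  rot[11] = teapot$abracadabra
  rot[12] = eapot$abracadabrat
  rot[13] = apot$abracadabrate
  rot[14] = pot$abracadabratea
  rot[15] = ot$abracadabrateap
  rot[16] = t$abracadabrateapo
  rot[17] = $abracadabrateapot
Sorted (with $ < everything):
  sorted[0] = $abracadabrateapot  (last char: 't')
  sorted[1] = abracadabrateapot$  (last char: '$')
  sorted[2] = abrateapot$abracad  (last char: 'd')
  sorted[3] = acadabrateapot$abr  (last char: 'r')
  sorted[4] = adabrateapot$abrac  (last char: 'c')
  sorted[5] = apot$abracadabrate  (last char: 'e')
  sorted[6] = ateapot$abracadabr  (last char: 'r')
  sorted[7] = bracadabrateapot$a  (last char: 'a')
  sorted[8] = brateapot$abracada  (last char: 'a')
  sorted[9] = cadabrateapot$abra  (last char: 'a')
  sorted[10] = dabrateapot$abraca  (last char: 'a')
  sorted[11] = eapot$abracadabrat  (last char: 't')
  sorted[12] = ot$abracadabrateap  (last char: 'p')
  sorted[13] = pot$abracadabratea  (last char: 'a')
  sorted[14] = racadabrateapot$ab  (last char: 'b')
  sorted[15] = rateapot$abracadab  (last char: 'b')
  sorted[16] = t$abracadabrateapo  (last char: 'o')
  sorted[17] = teapot$abracadabra  (last char: 'a')
Last column: t$drceraaaatpabboa
Original string S is at sorted index 1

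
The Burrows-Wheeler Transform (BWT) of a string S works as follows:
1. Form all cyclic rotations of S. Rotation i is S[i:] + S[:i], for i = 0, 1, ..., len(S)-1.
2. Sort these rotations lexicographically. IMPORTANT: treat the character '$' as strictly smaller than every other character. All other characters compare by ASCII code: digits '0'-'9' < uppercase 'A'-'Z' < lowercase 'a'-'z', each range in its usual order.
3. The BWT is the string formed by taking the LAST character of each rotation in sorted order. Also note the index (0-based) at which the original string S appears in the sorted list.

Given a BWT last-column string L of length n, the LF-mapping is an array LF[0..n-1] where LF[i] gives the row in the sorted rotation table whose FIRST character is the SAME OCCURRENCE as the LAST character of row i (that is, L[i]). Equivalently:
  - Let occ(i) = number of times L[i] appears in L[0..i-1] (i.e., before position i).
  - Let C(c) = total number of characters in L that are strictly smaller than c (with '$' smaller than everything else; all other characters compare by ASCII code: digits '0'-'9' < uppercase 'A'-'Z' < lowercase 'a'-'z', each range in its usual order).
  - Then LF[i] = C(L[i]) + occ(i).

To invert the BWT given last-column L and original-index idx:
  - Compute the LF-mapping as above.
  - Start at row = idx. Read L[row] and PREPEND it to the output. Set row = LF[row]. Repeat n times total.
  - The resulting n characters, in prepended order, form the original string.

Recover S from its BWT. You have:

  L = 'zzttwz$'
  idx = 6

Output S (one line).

LF mapping: 4 5 1 2 3 6 0
Walk LF starting at row 6, prepending L[row]:
  step 1: row=6, L[6]='$', prepend. Next row=LF[6]=0
  step 2: row=0, L[0]='z', prepend. Next row=LF[0]=4
  step 3: row=4, L[4]='w', prepend. Next row=LF[4]=3
  step 4: row=3, L[3]='t', prepend. Next row=LF[3]=2
  step 5: row=2, L[2]='t', prepend. Next row=LF[2]=1
  step 6: row=1, L[1]='z', prepend. Next row=LF[1]=5
  step 7: row=5, L[5]='z', prepend. Next row=LF[5]=6
Reversed output: zzttwz$

Answer: zzttwz$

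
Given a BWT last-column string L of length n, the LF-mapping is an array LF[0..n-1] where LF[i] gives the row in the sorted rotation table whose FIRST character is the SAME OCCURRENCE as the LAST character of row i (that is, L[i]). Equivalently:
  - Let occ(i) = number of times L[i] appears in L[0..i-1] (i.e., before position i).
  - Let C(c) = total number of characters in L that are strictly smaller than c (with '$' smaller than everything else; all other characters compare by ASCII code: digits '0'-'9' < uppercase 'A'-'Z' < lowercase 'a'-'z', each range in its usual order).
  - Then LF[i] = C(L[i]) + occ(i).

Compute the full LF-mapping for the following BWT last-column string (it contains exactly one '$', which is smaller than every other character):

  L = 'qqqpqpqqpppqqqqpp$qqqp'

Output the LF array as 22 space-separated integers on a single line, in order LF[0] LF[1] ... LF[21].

Answer: 9 10 11 1 12 2 13 14 3 4 5 15 16 17 18 6 7 0 19 20 21 8

Derivation:
Char counts: '$':1, 'p':8, 'q':13
C (first-col start): C('$')=0, C('p')=1, C('q')=9
L[0]='q': occ=0, LF[0]=C('q')+0=9+0=9
L[1]='q': occ=1, LF[1]=C('q')+1=9+1=10
L[2]='q': occ=2, LF[2]=C('q')+2=9+2=11
L[3]='p': occ=0, LF[3]=C('p')+0=1+0=1
L[4]='q': occ=3, LF[4]=C('q')+3=9+3=12
L[5]='p': occ=1, LF[5]=C('p')+1=1+1=2
L[6]='q': occ=4, LF[6]=C('q')+4=9+4=13
L[7]='q': occ=5, LF[7]=C('q')+5=9+5=14
L[8]='p': occ=2, LF[8]=C('p')+2=1+2=3
L[9]='p': occ=3, LF[9]=C('p')+3=1+3=4
L[10]='p': occ=4, LF[10]=C('p')+4=1+4=5
L[11]='q': occ=6, LF[11]=C('q')+6=9+6=15
L[12]='q': occ=7, LF[12]=C('q')+7=9+7=16
L[13]='q': occ=8, LF[13]=C('q')+8=9+8=17
L[14]='q': occ=9, LF[14]=C('q')+9=9+9=18
L[15]='p': occ=5, LF[15]=C('p')+5=1+5=6
L[16]='p': occ=6, LF[16]=C('p')+6=1+6=7
L[17]='$': occ=0, LF[17]=C('$')+0=0+0=0
L[18]='q': occ=10, LF[18]=C('q')+10=9+10=19
L[19]='q': occ=11, LF[19]=C('q')+11=9+11=20
L[20]='q': occ=12, LF[20]=C('q')+12=9+12=21
L[21]='p': occ=7, LF[21]=C('p')+7=1+7=8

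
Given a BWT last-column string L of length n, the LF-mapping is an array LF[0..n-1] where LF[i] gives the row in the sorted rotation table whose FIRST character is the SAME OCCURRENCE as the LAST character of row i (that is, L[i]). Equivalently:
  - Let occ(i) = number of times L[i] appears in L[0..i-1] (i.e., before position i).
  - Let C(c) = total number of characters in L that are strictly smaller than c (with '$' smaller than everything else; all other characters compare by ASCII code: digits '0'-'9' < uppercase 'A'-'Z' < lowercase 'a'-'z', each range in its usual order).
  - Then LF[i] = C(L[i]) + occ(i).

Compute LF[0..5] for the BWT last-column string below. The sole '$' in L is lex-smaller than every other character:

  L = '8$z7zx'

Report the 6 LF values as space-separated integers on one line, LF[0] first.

Char counts: '$':1, '7':1, '8':1, 'x':1, 'z':2
C (first-col start): C('$')=0, C('7')=1, C('8')=2, C('x')=3, C('z')=4
L[0]='8': occ=0, LF[0]=C('8')+0=2+0=2
L[1]='$': occ=0, LF[1]=C('$')+0=0+0=0
L[2]='z': occ=0, LF[2]=C('z')+0=4+0=4
L[3]='7': occ=0, LF[3]=C('7')+0=1+0=1
L[4]='z': occ=1, LF[4]=C('z')+1=4+1=5
L[5]='x': occ=0, LF[5]=C('x')+0=3+0=3

Answer: 2 0 4 1 5 3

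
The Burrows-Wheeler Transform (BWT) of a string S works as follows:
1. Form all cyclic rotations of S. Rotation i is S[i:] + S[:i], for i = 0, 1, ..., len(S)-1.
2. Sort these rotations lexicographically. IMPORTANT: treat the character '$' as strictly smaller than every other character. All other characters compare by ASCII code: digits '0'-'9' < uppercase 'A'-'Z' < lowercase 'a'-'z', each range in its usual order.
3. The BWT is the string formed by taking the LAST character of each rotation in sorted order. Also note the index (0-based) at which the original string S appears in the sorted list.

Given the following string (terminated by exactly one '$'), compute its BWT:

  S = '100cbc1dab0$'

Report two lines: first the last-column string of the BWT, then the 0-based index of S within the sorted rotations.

Answer: 0b10$cdacb01
4

Derivation:
All 12 rotations (rotation i = S[i:]+S[:i]):
  rot[0] = 100cbc1dab0$
  rot[1] = 00cbc1dab0$1
  rot[2] = 0cbc1dab0$10
  rot[3] = cbc1dab0$100
  rot[4] = bc1dab0$100c
  rot[5] = c1dab0$100cb
  rot[6] = 1dab0$100cbc
  rot[7] = dab0$100cbc1
  rot[8] = ab0$100cbc1d
  rot[9] = b0$100cbc1da
  rot[10] = 0$100cbc1dab
  rot[11] = $100cbc1dab0
Sorted (with $ < everything):
  sorted[0] = $100cbc1dab0  (last char: '0')
  sorted[1] = 0$100cbc1dab  (last char: 'b')
  sorted[2] = 00cbc1dab0$1  (last char: '1')
  sorted[3] = 0cbc1dab0$10  (last char: '0')
  sorted[4] = 100cbc1dab0$  (last char: '$')
  sorted[5] = 1dab0$100cbc  (last char: 'c')
  sorted[6] = ab0$100cbc1d  (last char: 'd')
  sorted[7] = b0$100cbc1da  (last char: 'a')
  sorted[8] = bc1dab0$100c  (last char: 'c')
  sorted[9] = c1dab0$100cb  (last char: 'b')
  sorted[10] = cbc1dab0$100  (last char: '0')
  sorted[11] = dab0$100cbc1  (last char: '1')
Last column: 0b10$cdacb01
Original string S is at sorted index 4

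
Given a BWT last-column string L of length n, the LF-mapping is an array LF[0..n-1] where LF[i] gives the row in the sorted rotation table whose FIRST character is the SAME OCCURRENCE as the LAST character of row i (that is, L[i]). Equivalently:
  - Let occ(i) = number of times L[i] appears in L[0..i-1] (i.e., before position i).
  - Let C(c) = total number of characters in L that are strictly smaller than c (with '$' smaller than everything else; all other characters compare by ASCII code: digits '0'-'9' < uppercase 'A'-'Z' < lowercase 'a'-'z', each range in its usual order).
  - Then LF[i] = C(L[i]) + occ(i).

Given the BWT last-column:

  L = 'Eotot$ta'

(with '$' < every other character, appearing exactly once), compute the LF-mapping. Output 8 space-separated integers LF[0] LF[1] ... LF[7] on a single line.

Answer: 1 3 5 4 6 0 7 2

Derivation:
Char counts: '$':1, 'E':1, 'a':1, 'o':2, 't':3
C (first-col start): C('$')=0, C('E')=1, C('a')=2, C('o')=3, C('t')=5
L[0]='E': occ=0, LF[0]=C('E')+0=1+0=1
L[1]='o': occ=0, LF[1]=C('o')+0=3+0=3
L[2]='t': occ=0, LF[2]=C('t')+0=5+0=5
L[3]='o': occ=1, LF[3]=C('o')+1=3+1=4
L[4]='t': occ=1, LF[4]=C('t')+1=5+1=6
L[5]='$': occ=0, LF[5]=C('$')+0=0+0=0
L[6]='t': occ=2, LF[6]=C('t')+2=5+2=7
L[7]='a': occ=0, LF[7]=C('a')+0=2+0=2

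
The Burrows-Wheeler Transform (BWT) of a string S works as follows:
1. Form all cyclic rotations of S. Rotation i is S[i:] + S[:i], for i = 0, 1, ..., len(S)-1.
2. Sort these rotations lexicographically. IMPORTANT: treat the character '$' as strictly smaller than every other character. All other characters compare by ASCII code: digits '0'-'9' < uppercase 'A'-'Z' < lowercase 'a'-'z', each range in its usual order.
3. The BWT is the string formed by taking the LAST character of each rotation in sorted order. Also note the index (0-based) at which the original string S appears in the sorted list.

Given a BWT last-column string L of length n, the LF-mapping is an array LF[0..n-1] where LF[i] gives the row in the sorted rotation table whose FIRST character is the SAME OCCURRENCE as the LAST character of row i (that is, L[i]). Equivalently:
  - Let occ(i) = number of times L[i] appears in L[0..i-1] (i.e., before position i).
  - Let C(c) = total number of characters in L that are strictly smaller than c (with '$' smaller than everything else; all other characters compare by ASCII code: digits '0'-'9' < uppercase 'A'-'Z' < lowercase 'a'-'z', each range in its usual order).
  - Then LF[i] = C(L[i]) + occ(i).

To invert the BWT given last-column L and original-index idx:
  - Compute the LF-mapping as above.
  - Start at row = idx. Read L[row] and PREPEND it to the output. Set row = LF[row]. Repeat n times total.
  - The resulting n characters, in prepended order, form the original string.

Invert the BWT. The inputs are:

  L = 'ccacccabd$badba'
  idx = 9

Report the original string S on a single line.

Answer: caabcacadcbbdc$

Derivation:
LF mapping: 8 9 1 10 11 12 2 5 13 0 6 3 14 7 4
Walk LF starting at row 9, prepending L[row]:
  step 1: row=9, L[9]='$', prepend. Next row=LF[9]=0
  step 2: row=0, L[0]='c', prepend. Next row=LF[0]=8
  step 3: row=8, L[8]='d', prepend. Next row=LF[8]=13
  step 4: row=13, L[13]='b', prepend. Next row=LF[13]=7
  step 5: row=7, L[7]='b', prepend. Next row=LF[7]=5
  step 6: row=5, L[5]='c', prepend. Next row=LF[5]=12
  step 7: row=12, L[12]='d', prepend. Next row=LF[12]=14
  step 8: row=14, L[14]='a', prepend. Next row=LF[14]=4
  step 9: row=4, L[4]='c', prepend. Next row=LF[4]=11
  step 10: row=11, L[11]='a', prepend. Next row=LF[11]=3
  step 11: row=3, L[3]='c', prepend. Next row=LF[3]=10
  step 12: row=10, L[10]='b', prepend. Next row=LF[10]=6
  step 13: row=6, L[6]='a', prepend. Next row=LF[6]=2
  step 14: row=2, L[2]='a', prepend. Next row=LF[2]=1
  step 15: row=1, L[1]='c', prepend. Next row=LF[1]=9
Reversed output: caabcacadcbbdc$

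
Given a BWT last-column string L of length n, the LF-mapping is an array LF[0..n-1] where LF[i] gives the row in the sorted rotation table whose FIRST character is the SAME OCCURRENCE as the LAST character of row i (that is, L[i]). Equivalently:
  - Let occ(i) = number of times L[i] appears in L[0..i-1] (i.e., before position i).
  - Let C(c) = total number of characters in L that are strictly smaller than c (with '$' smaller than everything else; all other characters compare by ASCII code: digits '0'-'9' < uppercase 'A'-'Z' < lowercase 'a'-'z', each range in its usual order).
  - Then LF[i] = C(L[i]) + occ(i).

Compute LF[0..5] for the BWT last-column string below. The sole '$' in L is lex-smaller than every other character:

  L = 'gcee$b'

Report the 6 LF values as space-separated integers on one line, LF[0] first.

Char counts: '$':1, 'b':1, 'c':1, 'e':2, 'g':1
C (first-col start): C('$')=0, C('b')=1, C('c')=2, C('e')=3, C('g')=5
L[0]='g': occ=0, LF[0]=C('g')+0=5+0=5
L[1]='c': occ=0, LF[1]=C('c')+0=2+0=2
L[2]='e': occ=0, LF[2]=C('e')+0=3+0=3
L[3]='e': occ=1, LF[3]=C('e')+1=3+1=4
L[4]='$': occ=0, LF[4]=C('$')+0=0+0=0
L[5]='b': occ=0, LF[5]=C('b')+0=1+0=1

Answer: 5 2 3 4 0 1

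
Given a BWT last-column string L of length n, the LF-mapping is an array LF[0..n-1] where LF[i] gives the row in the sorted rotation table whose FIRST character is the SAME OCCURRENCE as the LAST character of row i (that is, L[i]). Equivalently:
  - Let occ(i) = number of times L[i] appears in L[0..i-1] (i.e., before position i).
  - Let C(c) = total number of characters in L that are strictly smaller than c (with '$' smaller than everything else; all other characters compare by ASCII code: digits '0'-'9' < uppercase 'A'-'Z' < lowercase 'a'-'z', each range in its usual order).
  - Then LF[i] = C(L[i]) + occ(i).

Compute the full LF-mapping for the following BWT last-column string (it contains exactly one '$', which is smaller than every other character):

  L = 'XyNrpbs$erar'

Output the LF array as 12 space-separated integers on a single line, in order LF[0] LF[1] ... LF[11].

Answer: 2 11 1 7 6 4 10 0 5 8 3 9

Derivation:
Char counts: '$':1, 'N':1, 'X':1, 'a':1, 'b':1, 'e':1, 'p':1, 'r':3, 's':1, 'y':1
C (first-col start): C('$')=0, C('N')=1, C('X')=2, C('a')=3, C('b')=4, C('e')=5, C('p')=6, C('r')=7, C('s')=10, C('y')=11
L[0]='X': occ=0, LF[0]=C('X')+0=2+0=2
L[1]='y': occ=0, LF[1]=C('y')+0=11+0=11
L[2]='N': occ=0, LF[2]=C('N')+0=1+0=1
L[3]='r': occ=0, LF[3]=C('r')+0=7+0=7
L[4]='p': occ=0, LF[4]=C('p')+0=6+0=6
L[5]='b': occ=0, LF[5]=C('b')+0=4+0=4
L[6]='s': occ=0, LF[6]=C('s')+0=10+0=10
L[7]='$': occ=0, LF[7]=C('$')+0=0+0=0
L[8]='e': occ=0, LF[8]=C('e')+0=5+0=5
L[9]='r': occ=1, LF[9]=C('r')+1=7+1=8
L[10]='a': occ=0, LF[10]=C('a')+0=3+0=3
L[11]='r': occ=2, LF[11]=C('r')+2=7+2=9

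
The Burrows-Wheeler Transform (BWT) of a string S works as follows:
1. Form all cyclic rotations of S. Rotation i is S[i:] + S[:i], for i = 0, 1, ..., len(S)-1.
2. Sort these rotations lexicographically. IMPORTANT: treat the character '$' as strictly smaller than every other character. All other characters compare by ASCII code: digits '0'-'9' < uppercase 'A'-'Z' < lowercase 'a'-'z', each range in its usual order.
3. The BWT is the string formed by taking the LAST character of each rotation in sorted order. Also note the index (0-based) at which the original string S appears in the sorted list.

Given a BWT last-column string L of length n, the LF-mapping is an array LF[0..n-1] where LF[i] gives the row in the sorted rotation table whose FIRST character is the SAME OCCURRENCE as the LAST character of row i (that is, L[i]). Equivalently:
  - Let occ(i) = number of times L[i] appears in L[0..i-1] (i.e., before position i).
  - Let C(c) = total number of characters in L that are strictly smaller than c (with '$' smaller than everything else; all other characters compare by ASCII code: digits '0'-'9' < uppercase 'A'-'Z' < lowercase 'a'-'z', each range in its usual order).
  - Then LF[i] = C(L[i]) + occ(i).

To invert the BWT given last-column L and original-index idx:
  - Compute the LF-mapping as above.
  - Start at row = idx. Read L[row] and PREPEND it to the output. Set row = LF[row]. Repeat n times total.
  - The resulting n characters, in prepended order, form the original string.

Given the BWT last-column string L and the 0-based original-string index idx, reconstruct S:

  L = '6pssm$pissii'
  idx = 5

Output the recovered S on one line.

Answer: mississipp6$

Derivation:
LF mapping: 1 6 8 9 5 0 7 2 10 11 3 4
Walk LF starting at row 5, prepending L[row]:
  step 1: row=5, L[5]='$', prepend. Next row=LF[5]=0
  step 2: row=0, L[0]='6', prepend. Next row=LF[0]=1
  step 3: row=1, L[1]='p', prepend. Next row=LF[1]=6
  step 4: row=6, L[6]='p', prepend. Next row=LF[6]=7
  step 5: row=7, L[7]='i', prepend. Next row=LF[7]=2
  step 6: row=2, L[2]='s', prepend. Next row=LF[2]=8
  step 7: row=8, L[8]='s', prepend. Next row=LF[8]=10
  step 8: row=10, L[10]='i', prepend. Next row=LF[10]=3
  step 9: row=3, L[3]='s', prepend. Next row=LF[3]=9
  step 10: row=9, L[9]='s', prepend. Next row=LF[9]=11
  step 11: row=11, L[11]='i', prepend. Next row=LF[11]=4
  step 12: row=4, L[4]='m', prepend. Next row=LF[4]=5
Reversed output: mississipp6$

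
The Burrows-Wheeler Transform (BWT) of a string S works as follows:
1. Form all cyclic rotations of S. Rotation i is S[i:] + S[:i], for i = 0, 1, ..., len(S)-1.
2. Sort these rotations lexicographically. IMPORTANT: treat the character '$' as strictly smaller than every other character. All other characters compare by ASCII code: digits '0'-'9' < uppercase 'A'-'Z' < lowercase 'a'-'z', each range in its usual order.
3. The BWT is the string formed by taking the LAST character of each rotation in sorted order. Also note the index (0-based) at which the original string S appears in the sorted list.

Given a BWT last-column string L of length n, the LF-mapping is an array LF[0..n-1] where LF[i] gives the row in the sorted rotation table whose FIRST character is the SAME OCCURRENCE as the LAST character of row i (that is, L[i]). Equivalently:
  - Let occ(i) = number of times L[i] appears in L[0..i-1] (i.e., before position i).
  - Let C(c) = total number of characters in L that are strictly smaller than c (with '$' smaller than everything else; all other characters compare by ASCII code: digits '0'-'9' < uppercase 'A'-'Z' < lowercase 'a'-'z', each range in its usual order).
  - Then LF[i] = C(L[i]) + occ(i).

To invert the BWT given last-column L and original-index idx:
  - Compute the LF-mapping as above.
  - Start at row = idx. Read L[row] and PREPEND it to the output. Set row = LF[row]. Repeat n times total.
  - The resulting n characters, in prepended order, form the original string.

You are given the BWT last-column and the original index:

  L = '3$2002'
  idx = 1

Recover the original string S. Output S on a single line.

Answer: 02023$

Derivation:
LF mapping: 5 0 3 1 2 4
Walk LF starting at row 1, prepending L[row]:
  step 1: row=1, L[1]='$', prepend. Next row=LF[1]=0
  step 2: row=0, L[0]='3', prepend. Next row=LF[0]=5
  step 3: row=5, L[5]='2', prepend. Next row=LF[5]=4
  step 4: row=4, L[4]='0', prepend. Next row=LF[4]=2
  step 5: row=2, L[2]='2', prepend. Next row=LF[2]=3
  step 6: row=3, L[3]='0', prepend. Next row=LF[3]=1
Reversed output: 02023$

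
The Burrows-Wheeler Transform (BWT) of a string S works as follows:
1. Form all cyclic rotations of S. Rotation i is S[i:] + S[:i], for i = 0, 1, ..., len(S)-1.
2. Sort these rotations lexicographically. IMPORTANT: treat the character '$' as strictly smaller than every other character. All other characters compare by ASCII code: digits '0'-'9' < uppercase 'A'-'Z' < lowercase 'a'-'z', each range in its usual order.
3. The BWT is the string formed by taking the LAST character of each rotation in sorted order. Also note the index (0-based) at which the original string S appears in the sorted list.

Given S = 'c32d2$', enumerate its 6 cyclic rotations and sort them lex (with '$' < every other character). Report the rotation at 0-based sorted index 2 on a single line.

All 6 rotations (rotation i = S[i:]+S[:i]):
  rot[0] = c32d2$
  rot[1] = 32d2$c
  rot[2] = 2d2$c3
  rot[3] = d2$c32
  rot[4] = 2$c32d
  rot[5] = $c32d2
Sorted (with $ < everything):
  sorted[0] = $c32d2
  sorted[1] = 2$c32d
  sorted[2] = 2d2$c3
  sorted[3] = 32d2$c
  sorted[4] = c32d2$
  sorted[5] = d2$c32
sorted[2] = 2d2$c3

Answer: 2d2$c3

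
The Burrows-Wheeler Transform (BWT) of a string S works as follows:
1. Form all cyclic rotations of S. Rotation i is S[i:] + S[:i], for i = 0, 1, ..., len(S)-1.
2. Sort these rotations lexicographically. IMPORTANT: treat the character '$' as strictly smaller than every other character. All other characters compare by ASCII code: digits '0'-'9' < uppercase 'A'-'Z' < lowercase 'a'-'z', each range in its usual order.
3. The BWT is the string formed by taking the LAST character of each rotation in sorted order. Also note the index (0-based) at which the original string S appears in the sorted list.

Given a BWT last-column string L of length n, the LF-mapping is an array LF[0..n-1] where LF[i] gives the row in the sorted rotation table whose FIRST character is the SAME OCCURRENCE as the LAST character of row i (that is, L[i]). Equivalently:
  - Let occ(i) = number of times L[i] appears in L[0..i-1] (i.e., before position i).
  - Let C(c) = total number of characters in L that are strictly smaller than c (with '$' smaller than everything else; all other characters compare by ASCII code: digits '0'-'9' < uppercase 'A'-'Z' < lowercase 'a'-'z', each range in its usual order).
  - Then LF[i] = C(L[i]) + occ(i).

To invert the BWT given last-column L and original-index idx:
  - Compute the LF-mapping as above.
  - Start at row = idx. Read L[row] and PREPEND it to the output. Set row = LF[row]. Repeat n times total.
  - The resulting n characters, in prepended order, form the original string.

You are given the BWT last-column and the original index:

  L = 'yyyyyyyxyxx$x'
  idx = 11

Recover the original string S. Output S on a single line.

LF mapping: 5 6 7 8 9 10 11 1 12 2 3 0 4
Walk LF starting at row 11, prepending L[row]:
  step 1: row=11, L[11]='$', prepend. Next row=LF[11]=0
  step 2: row=0, L[0]='y', prepend. Next row=LF[0]=5
  step 3: row=5, L[5]='y', prepend. Next row=LF[5]=10
  step 4: row=10, L[10]='x', prepend. Next row=LF[10]=3
  step 5: row=3, L[3]='y', prepend. Next row=LF[3]=8
  step 6: row=8, L[8]='y', prepend. Next row=LF[8]=12
  step 7: row=12, L[12]='x', prepend. Next row=LF[12]=4
  step 8: row=4, L[4]='y', prepend. Next row=LF[4]=9
  step 9: row=9, L[9]='x', prepend. Next row=LF[9]=2
  step 10: row=2, L[2]='y', prepend. Next row=LF[2]=7
  step 11: row=7, L[7]='x', prepend. Next row=LF[7]=1
  step 12: row=1, L[1]='y', prepend. Next row=LF[1]=6
  step 13: row=6, L[6]='y', prepend. Next row=LF[6]=11
Reversed output: yyxyxyxyyxyy$

Answer: yyxyxyxyyxyy$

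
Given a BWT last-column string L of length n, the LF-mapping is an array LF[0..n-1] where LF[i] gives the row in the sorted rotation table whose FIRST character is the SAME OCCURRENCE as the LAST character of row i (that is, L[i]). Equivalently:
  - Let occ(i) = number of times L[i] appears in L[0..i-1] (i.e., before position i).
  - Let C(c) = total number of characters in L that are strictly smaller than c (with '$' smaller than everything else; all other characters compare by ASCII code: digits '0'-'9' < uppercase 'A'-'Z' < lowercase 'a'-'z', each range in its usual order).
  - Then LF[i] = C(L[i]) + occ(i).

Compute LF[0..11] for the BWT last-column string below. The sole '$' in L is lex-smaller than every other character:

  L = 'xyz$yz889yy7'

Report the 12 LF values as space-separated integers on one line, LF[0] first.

Answer: 5 6 10 0 7 11 2 3 4 8 9 1

Derivation:
Char counts: '$':1, '7':1, '8':2, '9':1, 'x':1, 'y':4, 'z':2
C (first-col start): C('$')=0, C('7')=1, C('8')=2, C('9')=4, C('x')=5, C('y')=6, C('z')=10
L[0]='x': occ=0, LF[0]=C('x')+0=5+0=5
L[1]='y': occ=0, LF[1]=C('y')+0=6+0=6
L[2]='z': occ=0, LF[2]=C('z')+0=10+0=10
L[3]='$': occ=0, LF[3]=C('$')+0=0+0=0
L[4]='y': occ=1, LF[4]=C('y')+1=6+1=7
L[5]='z': occ=1, LF[5]=C('z')+1=10+1=11
L[6]='8': occ=0, LF[6]=C('8')+0=2+0=2
L[7]='8': occ=1, LF[7]=C('8')+1=2+1=3
L[8]='9': occ=0, LF[8]=C('9')+0=4+0=4
L[9]='y': occ=2, LF[9]=C('y')+2=6+2=8
L[10]='y': occ=3, LF[10]=C('y')+3=6+3=9
L[11]='7': occ=0, LF[11]=C('7')+0=1+0=1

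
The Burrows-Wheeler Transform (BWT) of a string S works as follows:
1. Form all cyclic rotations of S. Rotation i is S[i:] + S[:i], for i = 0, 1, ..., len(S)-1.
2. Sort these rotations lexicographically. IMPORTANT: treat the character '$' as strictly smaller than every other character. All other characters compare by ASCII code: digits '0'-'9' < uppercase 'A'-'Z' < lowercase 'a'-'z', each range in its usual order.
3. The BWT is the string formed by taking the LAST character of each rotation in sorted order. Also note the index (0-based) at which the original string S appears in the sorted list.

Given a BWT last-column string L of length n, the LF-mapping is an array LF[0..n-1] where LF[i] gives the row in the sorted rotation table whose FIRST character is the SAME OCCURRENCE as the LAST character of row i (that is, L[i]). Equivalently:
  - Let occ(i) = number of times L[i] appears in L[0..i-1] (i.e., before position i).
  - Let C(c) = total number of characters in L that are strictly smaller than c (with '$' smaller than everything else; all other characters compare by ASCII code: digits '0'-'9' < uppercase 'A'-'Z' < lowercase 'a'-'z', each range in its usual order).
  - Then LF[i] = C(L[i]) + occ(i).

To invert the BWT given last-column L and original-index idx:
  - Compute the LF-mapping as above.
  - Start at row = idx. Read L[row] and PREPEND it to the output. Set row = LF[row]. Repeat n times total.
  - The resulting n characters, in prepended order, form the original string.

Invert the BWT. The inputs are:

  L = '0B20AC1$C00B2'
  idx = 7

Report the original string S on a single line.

LF mapping: 1 9 6 2 8 11 5 0 12 3 4 10 7
Walk LF starting at row 7, prepending L[row]:
  step 1: row=7, L[7]='$', prepend. Next row=LF[7]=0
  step 2: row=0, L[0]='0', prepend. Next row=LF[0]=1
  step 3: row=1, L[1]='B', prepend. Next row=LF[1]=9
  step 4: row=9, L[9]='0', prepend. Next row=LF[9]=3
  step 5: row=3, L[3]='0', prepend. Next row=LF[3]=2
  step 6: row=2, L[2]='2', prepend. Next row=LF[2]=6
  step 7: row=6, L[6]='1', prepend. Next row=LF[6]=5
  step 8: row=5, L[5]='C', prepend. Next row=LF[5]=11
  step 9: row=11, L[11]='B', prepend. Next row=LF[11]=10
  step 10: row=10, L[10]='0', prepend. Next row=LF[10]=4
  step 11: row=4, L[4]='A', prepend. Next row=LF[4]=8
  step 12: row=8, L[8]='C', prepend. Next row=LF[8]=12
  step 13: row=12, L[12]='2', prepend. Next row=LF[12]=7
Reversed output: 2CA0BC1200B0$

Answer: 2CA0BC1200B0$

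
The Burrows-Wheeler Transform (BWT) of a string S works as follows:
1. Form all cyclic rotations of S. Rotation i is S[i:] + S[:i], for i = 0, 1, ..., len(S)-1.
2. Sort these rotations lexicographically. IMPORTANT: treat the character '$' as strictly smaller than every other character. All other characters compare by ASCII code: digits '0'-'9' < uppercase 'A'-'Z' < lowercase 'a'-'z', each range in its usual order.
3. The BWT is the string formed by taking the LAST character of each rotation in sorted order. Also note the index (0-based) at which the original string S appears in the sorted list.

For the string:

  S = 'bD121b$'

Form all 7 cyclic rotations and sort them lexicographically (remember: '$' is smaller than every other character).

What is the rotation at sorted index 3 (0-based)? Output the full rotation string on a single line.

All 7 rotations (rotation i = S[i:]+S[:i]):
  rot[0] = bD121b$
  rot[1] = D121b$b
  rot[2] = 121b$bD
  rot[3] = 21b$bD1
  rot[4] = 1b$bD12
  rot[5] = b$bD121
  rot[6] = $bD121b
Sorted (with $ < everything):
  sorted[0] = $bD121b
  sorted[1] = 121b$bD
  sorted[2] = 1b$bD12
  sorted[3] = 21b$bD1
  sorted[4] = D121b$b
  sorted[5] = b$bD121
  sorted[6] = bD121b$
sorted[3] = 21b$bD1

Answer: 21b$bD1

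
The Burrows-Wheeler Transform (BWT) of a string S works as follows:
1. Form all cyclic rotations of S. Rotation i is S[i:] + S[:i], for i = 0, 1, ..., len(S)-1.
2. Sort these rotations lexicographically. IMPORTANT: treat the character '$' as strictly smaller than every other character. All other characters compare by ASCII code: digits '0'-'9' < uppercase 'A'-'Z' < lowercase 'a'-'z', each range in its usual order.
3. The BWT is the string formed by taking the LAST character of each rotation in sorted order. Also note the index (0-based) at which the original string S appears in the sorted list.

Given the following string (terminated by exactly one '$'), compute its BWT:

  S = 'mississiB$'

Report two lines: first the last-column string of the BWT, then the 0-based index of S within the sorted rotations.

Answer: Bissm$ssii
5

Derivation:
All 10 rotations (rotation i = S[i:]+S[:i]):
  rot[0] = mississiB$
  rot[1] = ississiB$m
  rot[2] = ssissiB$mi
  rot[3] = sissiB$mis
  rot[4] = issiB$miss
  rot[5] = ssiB$missi
  rot[6] = siB$missis
  rot[7] = iB$mississ
  rot[8] = B$mississi
  rot[9] = $mississiB
Sorted (with $ < everything):
  sorted[0] = $mississiB  (last char: 'B')
  sorted[1] = B$mississi  (last char: 'i')
  sorted[2] = iB$mississ  (last char: 's')
  sorted[3] = issiB$miss  (last char: 's')
  sorted[4] = ississiB$m  (last char: 'm')
  sorted[5] = mississiB$  (last char: '$')
  sorted[6] = siB$missis  (last char: 's')
  sorted[7] = sissiB$mis  (last char: 's')
  sorted[8] = ssiB$missi  (last char: 'i')
  sorted[9] = ssissiB$mi  (last char: 'i')
Last column: Bissm$ssii
Original string S is at sorted index 5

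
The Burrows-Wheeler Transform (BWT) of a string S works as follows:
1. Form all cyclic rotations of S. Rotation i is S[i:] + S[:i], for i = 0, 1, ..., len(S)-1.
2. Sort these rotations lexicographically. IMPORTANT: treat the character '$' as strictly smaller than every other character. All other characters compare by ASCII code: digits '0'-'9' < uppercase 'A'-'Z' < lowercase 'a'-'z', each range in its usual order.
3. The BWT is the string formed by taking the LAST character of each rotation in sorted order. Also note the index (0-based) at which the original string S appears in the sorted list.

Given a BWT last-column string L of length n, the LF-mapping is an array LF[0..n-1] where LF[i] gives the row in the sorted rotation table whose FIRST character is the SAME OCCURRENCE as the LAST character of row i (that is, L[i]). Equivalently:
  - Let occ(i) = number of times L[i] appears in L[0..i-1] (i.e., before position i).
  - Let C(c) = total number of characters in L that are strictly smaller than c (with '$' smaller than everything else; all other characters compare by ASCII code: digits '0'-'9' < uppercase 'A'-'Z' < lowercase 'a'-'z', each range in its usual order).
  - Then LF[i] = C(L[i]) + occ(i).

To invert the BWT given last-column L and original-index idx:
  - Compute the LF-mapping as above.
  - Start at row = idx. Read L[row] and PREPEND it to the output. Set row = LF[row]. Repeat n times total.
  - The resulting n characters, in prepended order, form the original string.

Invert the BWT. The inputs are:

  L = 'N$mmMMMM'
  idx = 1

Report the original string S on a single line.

LF mapping: 5 0 6 7 1 2 3 4
Walk LF starting at row 1, prepending L[row]:
  step 1: row=1, L[1]='$', prepend. Next row=LF[1]=0
  step 2: row=0, L[0]='N', prepend. Next row=LF[0]=5
  step 3: row=5, L[5]='M', prepend. Next row=LF[5]=2
  step 4: row=2, L[2]='m', prepend. Next row=LF[2]=6
  step 5: row=6, L[6]='M', prepend. Next row=LF[6]=3
  step 6: row=3, L[3]='m', prepend. Next row=LF[3]=7
  step 7: row=7, L[7]='M', prepend. Next row=LF[7]=4
  step 8: row=4, L[4]='M', prepend. Next row=LF[4]=1
Reversed output: MMmMmMN$

Answer: MMmMmMN$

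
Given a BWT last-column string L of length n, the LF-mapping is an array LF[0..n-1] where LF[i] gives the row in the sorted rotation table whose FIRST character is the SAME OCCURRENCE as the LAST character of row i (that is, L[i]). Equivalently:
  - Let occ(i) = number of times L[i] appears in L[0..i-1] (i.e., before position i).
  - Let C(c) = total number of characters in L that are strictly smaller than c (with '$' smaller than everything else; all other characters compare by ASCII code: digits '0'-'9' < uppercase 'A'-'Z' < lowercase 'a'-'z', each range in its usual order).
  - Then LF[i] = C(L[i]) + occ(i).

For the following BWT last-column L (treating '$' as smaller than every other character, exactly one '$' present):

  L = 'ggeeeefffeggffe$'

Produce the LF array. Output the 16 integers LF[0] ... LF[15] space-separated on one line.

Answer: 12 13 1 2 3 4 7 8 9 5 14 15 10 11 6 0

Derivation:
Char counts: '$':1, 'e':6, 'f':5, 'g':4
C (first-col start): C('$')=0, C('e')=1, C('f')=7, C('g')=12
L[0]='g': occ=0, LF[0]=C('g')+0=12+0=12
L[1]='g': occ=1, LF[1]=C('g')+1=12+1=13
L[2]='e': occ=0, LF[2]=C('e')+0=1+0=1
L[3]='e': occ=1, LF[3]=C('e')+1=1+1=2
L[4]='e': occ=2, LF[4]=C('e')+2=1+2=3
L[5]='e': occ=3, LF[5]=C('e')+3=1+3=4
L[6]='f': occ=0, LF[6]=C('f')+0=7+0=7
L[7]='f': occ=1, LF[7]=C('f')+1=7+1=8
L[8]='f': occ=2, LF[8]=C('f')+2=7+2=9
L[9]='e': occ=4, LF[9]=C('e')+4=1+4=5
L[10]='g': occ=2, LF[10]=C('g')+2=12+2=14
L[11]='g': occ=3, LF[11]=C('g')+3=12+3=15
L[12]='f': occ=3, LF[12]=C('f')+3=7+3=10
L[13]='f': occ=4, LF[13]=C('f')+4=7+4=11
L[14]='e': occ=5, LF[14]=C('e')+5=1+5=6
L[15]='$': occ=0, LF[15]=C('$')+0=0+0=0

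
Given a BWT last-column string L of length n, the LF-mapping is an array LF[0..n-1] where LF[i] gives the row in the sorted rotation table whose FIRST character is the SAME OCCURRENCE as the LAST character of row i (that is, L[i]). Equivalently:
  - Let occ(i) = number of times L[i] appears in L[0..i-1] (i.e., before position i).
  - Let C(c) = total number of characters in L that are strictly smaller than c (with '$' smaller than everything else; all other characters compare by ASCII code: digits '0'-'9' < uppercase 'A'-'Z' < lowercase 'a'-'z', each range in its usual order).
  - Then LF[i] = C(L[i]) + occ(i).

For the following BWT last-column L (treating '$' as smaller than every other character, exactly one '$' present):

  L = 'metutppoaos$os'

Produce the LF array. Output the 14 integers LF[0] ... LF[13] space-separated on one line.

Char counts: '$':1, 'a':1, 'e':1, 'm':1, 'o':3, 'p':2, 's':2, 't':2, 'u':1
C (first-col start): C('$')=0, C('a')=1, C('e')=2, C('m')=3, C('o')=4, C('p')=7, C('s')=9, C('t')=11, C('u')=13
L[0]='m': occ=0, LF[0]=C('m')+0=3+0=3
L[1]='e': occ=0, LF[1]=C('e')+0=2+0=2
L[2]='t': occ=0, LF[2]=C('t')+0=11+0=11
L[3]='u': occ=0, LF[3]=C('u')+0=13+0=13
L[4]='t': occ=1, LF[4]=C('t')+1=11+1=12
L[5]='p': occ=0, LF[5]=C('p')+0=7+0=7
L[6]='p': occ=1, LF[6]=C('p')+1=7+1=8
L[7]='o': occ=0, LF[7]=C('o')+0=4+0=4
L[8]='a': occ=0, LF[8]=C('a')+0=1+0=1
L[9]='o': occ=1, LF[9]=C('o')+1=4+1=5
L[10]='s': occ=0, LF[10]=C('s')+0=9+0=9
L[11]='$': occ=0, LF[11]=C('$')+0=0+0=0
L[12]='o': occ=2, LF[12]=C('o')+2=4+2=6
L[13]='s': occ=1, LF[13]=C('s')+1=9+1=10

Answer: 3 2 11 13 12 7 8 4 1 5 9 0 6 10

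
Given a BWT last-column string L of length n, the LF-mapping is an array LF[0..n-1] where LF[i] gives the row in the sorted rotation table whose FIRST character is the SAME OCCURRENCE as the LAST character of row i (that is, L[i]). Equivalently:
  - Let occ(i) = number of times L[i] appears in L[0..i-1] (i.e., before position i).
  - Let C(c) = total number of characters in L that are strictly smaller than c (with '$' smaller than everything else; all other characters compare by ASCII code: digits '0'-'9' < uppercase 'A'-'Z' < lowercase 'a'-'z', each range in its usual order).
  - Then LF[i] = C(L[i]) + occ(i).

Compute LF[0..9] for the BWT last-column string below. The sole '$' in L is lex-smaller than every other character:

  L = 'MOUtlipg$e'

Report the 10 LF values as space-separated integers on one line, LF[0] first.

Answer: 1 2 3 9 7 6 8 5 0 4

Derivation:
Char counts: '$':1, 'M':1, 'O':1, 'U':1, 'e':1, 'g':1, 'i':1, 'l':1, 'p':1, 't':1
C (first-col start): C('$')=0, C('M')=1, C('O')=2, C('U')=3, C('e')=4, C('g')=5, C('i')=6, C('l')=7, C('p')=8, C('t')=9
L[0]='M': occ=0, LF[0]=C('M')+0=1+0=1
L[1]='O': occ=0, LF[1]=C('O')+0=2+0=2
L[2]='U': occ=0, LF[2]=C('U')+0=3+0=3
L[3]='t': occ=0, LF[3]=C('t')+0=9+0=9
L[4]='l': occ=0, LF[4]=C('l')+0=7+0=7
L[5]='i': occ=0, LF[5]=C('i')+0=6+0=6
L[6]='p': occ=0, LF[6]=C('p')+0=8+0=8
L[7]='g': occ=0, LF[7]=C('g')+0=5+0=5
L[8]='$': occ=0, LF[8]=C('$')+0=0+0=0
L[9]='e': occ=0, LF[9]=C('e')+0=4+0=4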